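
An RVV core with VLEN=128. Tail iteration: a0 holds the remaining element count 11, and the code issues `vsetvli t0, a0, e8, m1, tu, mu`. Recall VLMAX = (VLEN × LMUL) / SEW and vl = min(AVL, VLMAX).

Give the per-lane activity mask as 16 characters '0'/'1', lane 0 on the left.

predicate = 1111111111100000

VLMAX = VLEN×LMUL/SEW = 128×1/8 = 16
vl = min(AVL, VLMAX) = min(11, 16) = 11
bits (lane 0 leftmost): 1111111111100000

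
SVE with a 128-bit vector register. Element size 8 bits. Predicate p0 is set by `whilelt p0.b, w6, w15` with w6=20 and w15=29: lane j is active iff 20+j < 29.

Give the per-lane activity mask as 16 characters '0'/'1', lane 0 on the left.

predicate = 1111111110000000

lane count: 128 div 8 = 16
whilelt: lane j active iff 20+j < 29 → j < 9 → 9 active
bits (lane 0 leftmost): 1111111110000000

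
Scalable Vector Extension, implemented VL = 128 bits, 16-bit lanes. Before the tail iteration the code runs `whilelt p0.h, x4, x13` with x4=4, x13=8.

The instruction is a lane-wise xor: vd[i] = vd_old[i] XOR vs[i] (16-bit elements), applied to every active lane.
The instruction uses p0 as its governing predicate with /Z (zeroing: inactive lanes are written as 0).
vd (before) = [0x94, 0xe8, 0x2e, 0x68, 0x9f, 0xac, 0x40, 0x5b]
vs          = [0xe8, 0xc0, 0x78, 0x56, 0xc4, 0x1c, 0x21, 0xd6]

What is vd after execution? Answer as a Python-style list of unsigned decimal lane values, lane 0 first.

vd = [124, 40, 86, 62, 0, 0, 0, 0]

lane count: 128 div 16 = 8
active while 4+j < 8, i.e. j ∈ [0,4) capped at 8 ⇒ 4
vd[0] xor(0x94,0xe8) -> 0x7c
vd[1] xor(0xe8,0xc0) -> 0x28
vd[2] xor(0x2e,0x78) -> 0x56
vd[3] xor(0x68,0x56) -> 0x3e
vd[4] tail/zero -> 0x00
vd[5] tail/zero -> 0x00
vd[6] tail/zero -> 0x00
vd[7] tail/zero -> 0x00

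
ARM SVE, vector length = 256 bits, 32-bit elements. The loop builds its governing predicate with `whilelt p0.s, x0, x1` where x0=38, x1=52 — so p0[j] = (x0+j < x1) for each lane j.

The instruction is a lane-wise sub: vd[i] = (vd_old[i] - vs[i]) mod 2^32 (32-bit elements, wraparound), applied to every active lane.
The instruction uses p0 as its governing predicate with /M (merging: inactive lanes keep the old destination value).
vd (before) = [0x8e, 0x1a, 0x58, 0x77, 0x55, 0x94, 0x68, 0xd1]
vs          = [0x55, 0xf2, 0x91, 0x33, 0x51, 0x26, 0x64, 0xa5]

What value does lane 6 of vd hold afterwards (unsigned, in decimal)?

vd[6] = 4

register lanes = 256/32 = 8
p0[j] = (38+j < 52); true for j=0..7 → 8 lanes set
lane  0: sub(0x8e,0x55) ⇒ 0x39
lane  1: sub(0x1a,0xf2) ⇒ 0xffffff28
lane  2: sub(0x58,0x91) ⇒ 0xffffffc7
lane  3: sub(0x77,0x33) ⇒ 0x44
lane  4: sub(0x55,0x51) ⇒ 0x04
lane  5: sub(0x94,0x26) ⇒ 0x6e
lane  6: sub(0x68,0x64) ⇒ 0x04
lane  7: sub(0xd1,0xa5) ⇒ 0x2c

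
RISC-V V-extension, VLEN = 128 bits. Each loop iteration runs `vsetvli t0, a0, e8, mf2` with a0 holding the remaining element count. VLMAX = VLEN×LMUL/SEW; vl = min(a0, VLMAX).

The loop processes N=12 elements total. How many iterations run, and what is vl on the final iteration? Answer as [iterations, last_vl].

[iterations, last_vl] = [2, 4]

VLMAX = (128 × 1/2) / 8 = 8 lanes
N=12: ⌈12/8⌉ = 2 iters; last vl = 12 − 1×8 = 4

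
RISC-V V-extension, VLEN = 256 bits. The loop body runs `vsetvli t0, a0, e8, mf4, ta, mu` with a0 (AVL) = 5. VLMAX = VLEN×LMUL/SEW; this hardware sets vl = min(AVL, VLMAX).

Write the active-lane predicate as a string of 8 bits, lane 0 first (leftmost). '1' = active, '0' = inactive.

predicate = 11111000

VLMAX = (256 × 1/4) / 8 = 8 lanes
AVL=5 ≤ VLMAX=8, so vl = 5
bits (lane 0 leftmost): 11111000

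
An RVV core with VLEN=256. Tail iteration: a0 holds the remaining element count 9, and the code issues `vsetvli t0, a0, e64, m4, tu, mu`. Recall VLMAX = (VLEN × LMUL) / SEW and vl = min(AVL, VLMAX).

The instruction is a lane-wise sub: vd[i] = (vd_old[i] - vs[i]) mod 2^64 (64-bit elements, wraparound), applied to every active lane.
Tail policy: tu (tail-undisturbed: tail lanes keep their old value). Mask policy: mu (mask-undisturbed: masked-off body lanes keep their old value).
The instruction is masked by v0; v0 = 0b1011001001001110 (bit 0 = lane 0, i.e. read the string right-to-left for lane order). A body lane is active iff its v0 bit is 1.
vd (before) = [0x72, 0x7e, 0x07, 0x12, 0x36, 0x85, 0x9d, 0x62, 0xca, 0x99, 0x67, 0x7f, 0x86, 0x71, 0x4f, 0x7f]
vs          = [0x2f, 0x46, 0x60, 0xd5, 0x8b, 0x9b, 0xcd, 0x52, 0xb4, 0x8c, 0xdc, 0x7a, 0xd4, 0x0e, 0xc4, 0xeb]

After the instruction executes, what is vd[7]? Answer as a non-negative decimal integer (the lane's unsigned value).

VLMAX = (256 × 4) / 64 = 16 lanes
vl = min(AVL, VLMAX) = min(9, 16) = 9
[0] mask-off/keep = 0x72
[1] sub(0x7e,0x46) = 0x38
[2] sub(0x07,0x60) = 0xffffffffffffffa7
[3] sub(0x12,0xd5) = 0xffffffffffffff3d
[4] mask-off/keep = 0x36
[5] mask-off/keep = 0x85
[6] sub(0x9d,0xcd) = 0xffffffffffffffd0
[7] mask-off/keep = 0x62
[8] mask-off/keep = 0xca
[9] tail/keep = 0x99
[10] tail/keep = 0x67
[11] tail/keep = 0x7f
[12] tail/keep = 0x86
[13] tail/keep = 0x71
[14] tail/keep = 0x4f
[15] tail/keep = 0x7f

vd[7] = 98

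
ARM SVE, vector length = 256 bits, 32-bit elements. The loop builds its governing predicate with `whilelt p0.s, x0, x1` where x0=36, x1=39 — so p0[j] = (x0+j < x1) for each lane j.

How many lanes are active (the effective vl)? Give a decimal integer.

register lanes = 256/32 = 8
active while 36+j < 39, i.e. j ∈ [0,3) capped at 8 ⇒ 3

vl = 3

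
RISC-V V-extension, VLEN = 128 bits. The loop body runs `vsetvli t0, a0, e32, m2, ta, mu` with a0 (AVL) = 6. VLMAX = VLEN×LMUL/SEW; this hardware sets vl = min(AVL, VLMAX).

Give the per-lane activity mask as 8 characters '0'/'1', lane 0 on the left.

predicate = 11111100

VLMAX = (128 × 2) / 32 = 8 lanes
AVL=6 ≤ VLMAX=8, so vl = 6
bits (lane 0 leftmost): 11111100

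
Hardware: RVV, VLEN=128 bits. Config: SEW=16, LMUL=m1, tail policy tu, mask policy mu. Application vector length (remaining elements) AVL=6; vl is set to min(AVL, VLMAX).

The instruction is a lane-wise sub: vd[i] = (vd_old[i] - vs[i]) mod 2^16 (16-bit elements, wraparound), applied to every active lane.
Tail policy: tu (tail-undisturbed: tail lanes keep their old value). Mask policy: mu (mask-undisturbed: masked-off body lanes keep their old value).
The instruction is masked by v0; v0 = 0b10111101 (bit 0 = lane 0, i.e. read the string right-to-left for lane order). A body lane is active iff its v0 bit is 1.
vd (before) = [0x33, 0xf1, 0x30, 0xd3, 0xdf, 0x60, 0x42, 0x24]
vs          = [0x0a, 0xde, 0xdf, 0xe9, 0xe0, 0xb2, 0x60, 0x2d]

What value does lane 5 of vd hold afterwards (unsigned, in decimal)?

VLMAX = VLEN×LMUL/SEW = 128×1/16 = 8
vl = min(AVL, VLMAX) = min(6, 8) = 6
  i=0: sub(0x33,0x0a) → 41
  i=1: mask-off/keep → 241
  i=2: sub(0x30,0xdf) → 65361
  i=3: sub(0xd3,0xe9) → 65514
  i=4: sub(0xdf,0xe0) → 65535
  i=5: sub(0x60,0xb2) → 65454
  i=6: tail/keep → 66
  i=7: tail/keep → 36

vd[5] = 65454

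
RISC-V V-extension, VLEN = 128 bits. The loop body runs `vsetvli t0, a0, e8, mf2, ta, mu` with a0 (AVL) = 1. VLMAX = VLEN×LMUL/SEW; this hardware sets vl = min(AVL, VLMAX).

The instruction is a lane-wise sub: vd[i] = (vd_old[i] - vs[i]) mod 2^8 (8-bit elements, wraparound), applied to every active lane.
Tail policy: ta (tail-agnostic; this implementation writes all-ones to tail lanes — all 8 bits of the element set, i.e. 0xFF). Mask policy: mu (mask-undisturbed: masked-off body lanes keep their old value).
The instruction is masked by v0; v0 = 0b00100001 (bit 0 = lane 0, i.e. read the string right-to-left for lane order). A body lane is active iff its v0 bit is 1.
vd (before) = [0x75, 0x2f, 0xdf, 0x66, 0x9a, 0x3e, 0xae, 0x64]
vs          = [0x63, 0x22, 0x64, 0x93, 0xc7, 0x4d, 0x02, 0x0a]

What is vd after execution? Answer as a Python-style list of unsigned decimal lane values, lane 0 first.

vd = [18, 255, 255, 255, 255, 255, 255, 255]

VLMAX = VLEN×LMUL/SEW = 128×1/2/8 = 8
vl ← min(1, 8) = 1
lane  0: sub(0x75,0x63) ⇒ 0x12
lane  1: tail/ones ⇒ 0xff
lane  2: tail/ones ⇒ 0xff
lane  3: tail/ones ⇒ 0xff
lane  4: tail/ones ⇒ 0xff
lane  5: tail/ones ⇒ 0xff
lane  6: tail/ones ⇒ 0xff
lane  7: tail/ones ⇒ 0xff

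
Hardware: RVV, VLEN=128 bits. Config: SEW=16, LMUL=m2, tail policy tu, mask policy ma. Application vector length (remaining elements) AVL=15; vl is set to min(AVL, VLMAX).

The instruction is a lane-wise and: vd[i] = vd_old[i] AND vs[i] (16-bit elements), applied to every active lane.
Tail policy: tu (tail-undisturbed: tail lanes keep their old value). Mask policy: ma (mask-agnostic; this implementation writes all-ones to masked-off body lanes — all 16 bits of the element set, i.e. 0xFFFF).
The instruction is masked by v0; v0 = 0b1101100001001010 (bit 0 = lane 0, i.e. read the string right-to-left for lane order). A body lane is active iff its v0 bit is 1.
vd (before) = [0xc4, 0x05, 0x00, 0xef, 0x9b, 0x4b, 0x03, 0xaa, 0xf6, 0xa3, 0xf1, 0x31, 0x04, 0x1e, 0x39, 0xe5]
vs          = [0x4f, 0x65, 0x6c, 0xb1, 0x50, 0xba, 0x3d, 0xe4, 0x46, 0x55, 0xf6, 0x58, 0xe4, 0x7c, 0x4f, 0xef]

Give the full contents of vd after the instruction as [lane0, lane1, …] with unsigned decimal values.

VLMAX = VLEN×LMUL/SEW = 128×2/16 = 16
AVL=15 ≤ VLMAX=16, so vl = 15
vd[0] mask-off/ones -> 0xffff
vd[1] and(0x05,0x65) -> 0x05
vd[2] mask-off/ones -> 0xffff
vd[3] and(0xef,0xb1) -> 0xa1
vd[4] mask-off/ones -> 0xffff
vd[5] mask-off/ones -> 0xffff
vd[6] and(0x03,0x3d) -> 0x01
vd[7] mask-off/ones -> 0xffff
vd[8] mask-off/ones -> 0xffff
vd[9] mask-off/ones -> 0xffff
vd[10] mask-off/ones -> 0xffff
vd[11] and(0x31,0x58) -> 0x10
vd[12] and(0x04,0xe4) -> 0x04
vd[13] mask-off/ones -> 0xffff
vd[14] and(0x39,0x4f) -> 0x09
vd[15] tail/keep -> 0xe5

vd = [65535, 5, 65535, 161, 65535, 65535, 1, 65535, 65535, 65535, 65535, 16, 4, 65535, 9, 229]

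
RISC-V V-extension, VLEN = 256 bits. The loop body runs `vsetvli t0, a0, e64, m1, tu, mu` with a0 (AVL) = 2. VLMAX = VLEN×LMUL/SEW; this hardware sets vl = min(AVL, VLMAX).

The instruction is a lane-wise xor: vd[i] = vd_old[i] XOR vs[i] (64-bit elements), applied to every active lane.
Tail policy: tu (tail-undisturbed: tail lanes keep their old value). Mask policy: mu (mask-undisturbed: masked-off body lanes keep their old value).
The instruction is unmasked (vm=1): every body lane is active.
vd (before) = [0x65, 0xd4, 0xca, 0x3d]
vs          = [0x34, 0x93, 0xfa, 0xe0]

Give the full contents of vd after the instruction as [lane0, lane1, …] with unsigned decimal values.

vd = [81, 71, 202, 61]

VLMAX = VLEN×LMUL/SEW = 256×1/64 = 4
vl ← min(2, 4) = 2
[0] xor(0x65,0x34) = 0x51
[1] xor(0xd4,0x93) = 0x47
[2] tail/keep = 0xca
[3] tail/keep = 0x3d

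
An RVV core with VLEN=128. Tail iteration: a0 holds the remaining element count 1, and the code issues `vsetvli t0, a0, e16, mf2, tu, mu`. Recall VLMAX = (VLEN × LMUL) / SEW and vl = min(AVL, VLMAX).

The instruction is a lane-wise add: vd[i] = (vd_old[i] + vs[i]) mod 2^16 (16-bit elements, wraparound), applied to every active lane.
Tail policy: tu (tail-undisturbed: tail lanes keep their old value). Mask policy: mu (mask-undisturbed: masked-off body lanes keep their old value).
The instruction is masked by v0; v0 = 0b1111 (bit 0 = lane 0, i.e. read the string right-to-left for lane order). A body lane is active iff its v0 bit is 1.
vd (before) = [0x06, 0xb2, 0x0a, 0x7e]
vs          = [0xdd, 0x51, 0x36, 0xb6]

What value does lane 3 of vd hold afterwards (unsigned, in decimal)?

VLMAX = (128 × 1/2) / 16 = 4 lanes
AVL=1 ≤ VLMAX=4, so vl = 1
vd[0] add(0x06,0xdd) -> 0xe3
vd[1] tail/keep -> 0xb2
vd[2] tail/keep -> 0x0a
vd[3] tail/keep -> 0x7e

vd[3] = 126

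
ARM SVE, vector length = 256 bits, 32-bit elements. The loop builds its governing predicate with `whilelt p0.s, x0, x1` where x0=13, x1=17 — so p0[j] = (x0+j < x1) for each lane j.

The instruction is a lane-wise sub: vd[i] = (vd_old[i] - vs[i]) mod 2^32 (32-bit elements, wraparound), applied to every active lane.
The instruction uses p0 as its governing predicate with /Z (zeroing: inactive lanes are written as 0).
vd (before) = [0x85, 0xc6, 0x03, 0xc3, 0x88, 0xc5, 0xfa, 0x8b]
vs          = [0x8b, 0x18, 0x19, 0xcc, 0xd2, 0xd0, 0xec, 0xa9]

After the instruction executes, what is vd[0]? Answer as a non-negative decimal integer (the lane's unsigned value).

vd[0] = 4294967290

lane count: 256 div 32 = 8
p0[j] = (13+j < 17); true for j=0..3 → 4 lanes set
  i=0: sub(0x85,0x8b) → 4294967290
  i=1: sub(0xc6,0x18) → 174
  i=2: sub(0x03,0x19) → 4294967274
  i=3: sub(0xc3,0xcc) → 4294967287
  i=4: tail/zero → 0
  i=5: tail/zero → 0
  i=6: tail/zero → 0
  i=7: tail/zero → 0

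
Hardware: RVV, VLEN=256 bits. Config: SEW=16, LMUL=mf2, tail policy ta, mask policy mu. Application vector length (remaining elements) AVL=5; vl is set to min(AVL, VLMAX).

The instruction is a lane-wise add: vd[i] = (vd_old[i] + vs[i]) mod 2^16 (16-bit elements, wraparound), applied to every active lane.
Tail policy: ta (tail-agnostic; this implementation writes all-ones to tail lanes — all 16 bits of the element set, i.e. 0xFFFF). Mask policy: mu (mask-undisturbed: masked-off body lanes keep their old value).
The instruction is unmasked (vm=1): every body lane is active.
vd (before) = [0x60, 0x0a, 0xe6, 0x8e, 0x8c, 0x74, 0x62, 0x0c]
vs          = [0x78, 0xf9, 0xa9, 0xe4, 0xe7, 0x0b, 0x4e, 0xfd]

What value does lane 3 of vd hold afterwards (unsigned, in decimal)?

VLMAX = (256 × 1/2) / 16 = 8 lanes
vl ← min(5, 8) = 5
lane  0: add(0x60,0x78) ⇒ 0xd8
lane  1: add(0x0a,0xf9) ⇒ 0x103
lane  2: add(0xe6,0xa9) ⇒ 0x18f
lane  3: add(0x8e,0xe4) ⇒ 0x172
lane  4: add(0x8c,0xe7) ⇒ 0x173
lane  5: tail/ones ⇒ 0xffff
lane  6: tail/ones ⇒ 0xffff
lane  7: tail/ones ⇒ 0xffff

vd[3] = 370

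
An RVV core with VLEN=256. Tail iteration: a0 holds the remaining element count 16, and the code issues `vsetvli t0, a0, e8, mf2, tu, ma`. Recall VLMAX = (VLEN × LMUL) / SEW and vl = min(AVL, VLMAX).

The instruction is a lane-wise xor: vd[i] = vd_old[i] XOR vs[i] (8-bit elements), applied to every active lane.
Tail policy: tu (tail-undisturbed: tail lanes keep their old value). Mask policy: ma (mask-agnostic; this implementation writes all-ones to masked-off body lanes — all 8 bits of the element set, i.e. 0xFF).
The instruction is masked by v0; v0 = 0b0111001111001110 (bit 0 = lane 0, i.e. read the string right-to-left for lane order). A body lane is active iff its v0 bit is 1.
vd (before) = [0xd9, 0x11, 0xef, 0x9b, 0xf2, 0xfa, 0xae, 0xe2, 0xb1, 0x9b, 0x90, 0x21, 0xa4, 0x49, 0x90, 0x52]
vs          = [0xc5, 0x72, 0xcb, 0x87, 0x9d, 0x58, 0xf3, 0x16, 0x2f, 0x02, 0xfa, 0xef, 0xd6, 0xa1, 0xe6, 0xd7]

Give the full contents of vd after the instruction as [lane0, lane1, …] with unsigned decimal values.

VLMAX = VLEN×LMUL/SEW = 256×1/2/8 = 16
AVL=16 ≤ VLMAX=16, so vl = 16
[0] mask-off/ones = 0xff
[1] xor(0x11,0x72) = 0x63
[2] xor(0xef,0xcb) = 0x24
[3] xor(0x9b,0x87) = 0x1c
[4] mask-off/ones = 0xff
[5] mask-off/ones = 0xff
[6] xor(0xae,0xf3) = 0x5d
[7] xor(0xe2,0x16) = 0xf4
[8] xor(0xb1,0x2f) = 0x9e
[9] xor(0x9b,0x02) = 0x99
[10] mask-off/ones = 0xff
[11] mask-off/ones = 0xff
[12] xor(0xa4,0xd6) = 0x72
[13] xor(0x49,0xa1) = 0xe8
[14] xor(0x90,0xe6) = 0x76
[15] mask-off/ones = 0xff

vd = [255, 99, 36, 28, 255, 255, 93, 244, 158, 153, 255, 255, 114, 232, 118, 255]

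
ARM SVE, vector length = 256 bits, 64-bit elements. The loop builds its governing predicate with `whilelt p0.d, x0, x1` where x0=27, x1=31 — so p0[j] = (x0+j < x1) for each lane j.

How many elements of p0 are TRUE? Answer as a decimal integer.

vl = 4

lane count: 256 div 64 = 4
active while 27+j < 31, i.e. j ∈ [0,4) capped at 4 ⇒ 4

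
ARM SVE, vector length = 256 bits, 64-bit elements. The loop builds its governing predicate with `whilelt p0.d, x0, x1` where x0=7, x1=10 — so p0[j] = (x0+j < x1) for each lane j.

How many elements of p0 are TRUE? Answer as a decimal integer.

vl = 3

256-bit reg / 64-bit elem → 4 lanes
whilelt: lane j active iff 7+j < 10 → j < 3 → 3 active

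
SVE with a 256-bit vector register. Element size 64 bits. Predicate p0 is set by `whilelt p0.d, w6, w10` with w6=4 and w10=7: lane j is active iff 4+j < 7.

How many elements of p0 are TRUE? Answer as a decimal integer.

256-bit reg / 64-bit elem → 4 lanes
whilelt: lane j active iff 4+j < 7 → j < 3 → 3 active

vl = 3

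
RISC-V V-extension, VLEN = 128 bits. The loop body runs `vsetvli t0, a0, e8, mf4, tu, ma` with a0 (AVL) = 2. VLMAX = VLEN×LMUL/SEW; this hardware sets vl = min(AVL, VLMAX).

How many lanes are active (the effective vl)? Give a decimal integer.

vl = 2

lanes per group: 128·1/4/8 = 4
vl = min(AVL, VLMAX) = min(2, 4) = 2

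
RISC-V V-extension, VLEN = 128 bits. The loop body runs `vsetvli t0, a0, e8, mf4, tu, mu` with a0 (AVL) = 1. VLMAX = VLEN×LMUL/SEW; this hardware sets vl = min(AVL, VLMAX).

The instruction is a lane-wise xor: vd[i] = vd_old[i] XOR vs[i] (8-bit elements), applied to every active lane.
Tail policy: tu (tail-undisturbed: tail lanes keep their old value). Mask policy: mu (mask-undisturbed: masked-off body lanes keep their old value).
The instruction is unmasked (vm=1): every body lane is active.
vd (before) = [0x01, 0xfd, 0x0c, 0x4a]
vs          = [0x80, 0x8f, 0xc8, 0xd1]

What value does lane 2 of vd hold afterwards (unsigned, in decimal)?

VLMAX = VLEN×LMUL/SEW = 128×1/4/8 = 4
vl = min(AVL, VLMAX) = min(1, 4) = 1
vd[0] xor(0x01,0x80) -> 0x81
vd[1] tail/keep -> 0xfd
vd[2] tail/keep -> 0x0c
vd[3] tail/keep -> 0x4a

vd[2] = 12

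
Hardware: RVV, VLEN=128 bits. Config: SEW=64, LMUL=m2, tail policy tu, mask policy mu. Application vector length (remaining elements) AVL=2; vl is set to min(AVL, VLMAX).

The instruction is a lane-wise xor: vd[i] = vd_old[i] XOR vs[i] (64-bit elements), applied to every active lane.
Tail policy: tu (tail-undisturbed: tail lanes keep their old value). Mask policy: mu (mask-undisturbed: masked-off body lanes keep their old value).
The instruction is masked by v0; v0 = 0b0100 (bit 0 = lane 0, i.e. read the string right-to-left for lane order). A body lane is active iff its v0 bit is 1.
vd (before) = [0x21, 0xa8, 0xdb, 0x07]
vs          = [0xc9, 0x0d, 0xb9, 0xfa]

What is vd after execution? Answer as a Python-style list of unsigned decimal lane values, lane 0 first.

VLMAX = VLEN×LMUL/SEW = 128×2/64 = 4
AVL=2 ≤ VLMAX=4, so vl = 2
vd[0] mask-off/keep -> 0x21
vd[1] mask-off/keep -> 0xa8
vd[2] tail/keep -> 0xdb
vd[3] tail/keep -> 0x07

vd = [33, 168, 219, 7]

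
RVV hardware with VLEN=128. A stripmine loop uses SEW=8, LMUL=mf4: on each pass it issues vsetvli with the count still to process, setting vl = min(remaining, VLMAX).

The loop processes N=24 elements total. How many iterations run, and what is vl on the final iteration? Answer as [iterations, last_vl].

[iterations, last_vl] = [6, 4]

VLMAX = (128 × 1/4) / 8 = 4 lanes
iterations = ceil(24/4) = 6; final-pass vl = 4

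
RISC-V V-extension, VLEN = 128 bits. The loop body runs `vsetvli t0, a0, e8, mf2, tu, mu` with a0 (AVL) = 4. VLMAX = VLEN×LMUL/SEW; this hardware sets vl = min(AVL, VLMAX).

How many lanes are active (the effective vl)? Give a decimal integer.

vl = 4

VLMAX = (128 × 1/2) / 8 = 8 lanes
AVL=4 ≤ VLMAX=8, so vl = 4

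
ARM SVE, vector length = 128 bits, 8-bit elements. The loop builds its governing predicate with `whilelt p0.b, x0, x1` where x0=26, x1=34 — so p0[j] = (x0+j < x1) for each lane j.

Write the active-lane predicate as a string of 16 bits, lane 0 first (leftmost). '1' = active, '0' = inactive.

register lanes = 128/8 = 16
whilelt: lane j active iff 26+j < 34 → j < 8 → 8 active
bits (lane 0 leftmost): 1111111100000000

predicate = 1111111100000000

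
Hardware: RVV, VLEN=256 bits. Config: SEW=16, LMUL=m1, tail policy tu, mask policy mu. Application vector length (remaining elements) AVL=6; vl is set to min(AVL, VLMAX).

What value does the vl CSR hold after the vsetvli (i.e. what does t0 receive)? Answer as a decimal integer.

VLMAX = (256 × 1) / 16 = 16 lanes
vl = min(AVL, VLMAX) = min(6, 16) = 6

vl = 6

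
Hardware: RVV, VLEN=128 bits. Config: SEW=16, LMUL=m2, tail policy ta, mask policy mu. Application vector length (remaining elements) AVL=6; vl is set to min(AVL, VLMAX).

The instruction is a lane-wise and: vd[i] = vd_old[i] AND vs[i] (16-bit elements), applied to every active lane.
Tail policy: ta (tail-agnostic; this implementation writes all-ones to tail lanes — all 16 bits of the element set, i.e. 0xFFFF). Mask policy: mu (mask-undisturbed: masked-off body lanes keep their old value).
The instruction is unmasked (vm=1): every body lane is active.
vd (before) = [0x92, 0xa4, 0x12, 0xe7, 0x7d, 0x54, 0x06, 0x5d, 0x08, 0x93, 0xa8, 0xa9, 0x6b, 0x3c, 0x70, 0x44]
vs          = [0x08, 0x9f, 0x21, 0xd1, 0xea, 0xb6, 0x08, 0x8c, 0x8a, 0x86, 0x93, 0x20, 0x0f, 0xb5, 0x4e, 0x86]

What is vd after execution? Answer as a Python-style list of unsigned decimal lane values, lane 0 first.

lanes per group: 128·2/16 = 16
vl ← min(6, 16) = 6
  i=0: and(0x92,0x08) → 0
  i=1: and(0xa4,0x9f) → 132
  i=2: and(0x12,0x21) → 0
  i=3: and(0xe7,0xd1) → 193
  i=4: and(0x7d,0xea) → 104
  i=5: and(0x54,0xb6) → 20
  i=6: tail/ones → 65535
  i=7: tail/ones → 65535
  i=8: tail/ones → 65535
  i=9: tail/ones → 65535
  i=10: tail/ones → 65535
  i=11: tail/ones → 65535
  i=12: tail/ones → 65535
  i=13: tail/ones → 65535
  i=14: tail/ones → 65535
  i=15: tail/ones → 65535

vd = [0, 132, 0, 193, 104, 20, 65535, 65535, 65535, 65535, 65535, 65535, 65535, 65535, 65535, 65535]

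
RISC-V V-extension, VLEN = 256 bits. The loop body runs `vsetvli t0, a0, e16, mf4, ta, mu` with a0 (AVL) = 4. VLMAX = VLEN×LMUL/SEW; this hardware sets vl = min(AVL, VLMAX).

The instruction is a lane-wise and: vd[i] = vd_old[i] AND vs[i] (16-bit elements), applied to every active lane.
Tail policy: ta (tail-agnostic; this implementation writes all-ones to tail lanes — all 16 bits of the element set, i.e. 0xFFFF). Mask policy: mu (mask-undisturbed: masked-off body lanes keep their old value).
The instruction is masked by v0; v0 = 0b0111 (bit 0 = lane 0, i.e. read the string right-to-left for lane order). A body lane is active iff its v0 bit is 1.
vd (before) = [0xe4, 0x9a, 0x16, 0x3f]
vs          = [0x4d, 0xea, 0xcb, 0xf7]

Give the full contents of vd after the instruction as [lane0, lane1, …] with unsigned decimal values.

vd = [68, 138, 2, 63]

lanes per group: 256·1/4/16 = 4
AVL=4 ≤ VLMAX=4, so vl = 4
vd[0] and(0xe4,0x4d) -> 0x44
vd[1] and(0x9a,0xea) -> 0x8a
vd[2] and(0x16,0xcb) -> 0x02
vd[3] mask-off/keep -> 0x3f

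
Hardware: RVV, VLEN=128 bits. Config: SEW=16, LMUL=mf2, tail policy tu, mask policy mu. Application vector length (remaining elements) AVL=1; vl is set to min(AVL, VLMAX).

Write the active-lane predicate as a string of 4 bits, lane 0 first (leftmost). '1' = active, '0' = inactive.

predicate = 1000

VLMAX = (128 × 1/2) / 16 = 4 lanes
vl = min(AVL, VLMAX) = min(1, 4) = 1
bits (lane 0 leftmost): 1000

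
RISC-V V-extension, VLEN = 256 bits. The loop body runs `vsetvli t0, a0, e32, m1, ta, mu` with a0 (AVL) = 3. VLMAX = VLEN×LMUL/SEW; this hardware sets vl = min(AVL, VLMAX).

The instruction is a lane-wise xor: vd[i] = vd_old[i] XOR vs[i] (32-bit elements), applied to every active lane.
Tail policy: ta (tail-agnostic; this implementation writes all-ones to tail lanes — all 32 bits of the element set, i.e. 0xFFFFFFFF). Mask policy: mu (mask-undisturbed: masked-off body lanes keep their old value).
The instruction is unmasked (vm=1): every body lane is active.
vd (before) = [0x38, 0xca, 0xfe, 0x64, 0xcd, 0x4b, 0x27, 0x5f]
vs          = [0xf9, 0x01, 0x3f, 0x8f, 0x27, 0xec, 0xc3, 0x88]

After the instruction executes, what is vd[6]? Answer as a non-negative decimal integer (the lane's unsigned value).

VLMAX = (256 × 1) / 32 = 8 lanes
AVL=3 ≤ VLMAX=8, so vl = 3
vd[0] xor(0x38,0xf9) -> 0xc1
vd[1] xor(0xca,0x01) -> 0xcb
vd[2] xor(0xfe,0x3f) -> 0xc1
vd[3] tail/ones -> 0xffffffff
vd[4] tail/ones -> 0xffffffff
vd[5] tail/ones -> 0xffffffff
vd[6] tail/ones -> 0xffffffff
vd[7] tail/ones -> 0xffffffff

vd[6] = 4294967295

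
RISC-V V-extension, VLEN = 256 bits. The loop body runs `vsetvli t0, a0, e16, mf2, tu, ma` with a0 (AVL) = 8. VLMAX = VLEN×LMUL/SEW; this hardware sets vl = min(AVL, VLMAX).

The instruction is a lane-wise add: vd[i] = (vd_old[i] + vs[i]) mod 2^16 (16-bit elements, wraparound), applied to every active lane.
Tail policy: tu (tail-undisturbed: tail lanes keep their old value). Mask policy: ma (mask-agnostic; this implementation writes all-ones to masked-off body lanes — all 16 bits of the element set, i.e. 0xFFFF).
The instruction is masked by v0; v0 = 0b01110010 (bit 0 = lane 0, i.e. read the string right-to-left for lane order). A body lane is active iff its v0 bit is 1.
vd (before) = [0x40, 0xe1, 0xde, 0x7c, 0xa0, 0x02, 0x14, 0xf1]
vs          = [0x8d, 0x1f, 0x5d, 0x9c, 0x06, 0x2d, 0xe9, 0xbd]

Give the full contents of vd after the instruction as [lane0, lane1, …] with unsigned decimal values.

vd = [65535, 256, 65535, 65535, 166, 47, 253, 65535]

VLMAX = (256 × 1/2) / 16 = 8 lanes
vl = min(AVL, VLMAX) = min(8, 8) = 8
vd[0] mask-off/ones -> 0xffff
vd[1] add(0xe1,0x1f) -> 0x100
vd[2] mask-off/ones -> 0xffff
vd[3] mask-off/ones -> 0xffff
vd[4] add(0xa0,0x06) -> 0xa6
vd[5] add(0x02,0x2d) -> 0x2f
vd[6] add(0x14,0xe9) -> 0xfd
vd[7] mask-off/ones -> 0xffff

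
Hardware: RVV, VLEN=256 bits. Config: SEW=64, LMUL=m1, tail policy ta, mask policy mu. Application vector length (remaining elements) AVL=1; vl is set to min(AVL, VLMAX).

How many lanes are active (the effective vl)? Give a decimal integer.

VLMAX = (256 × 1) / 64 = 4 lanes
vl ← min(1, 4) = 1

vl = 1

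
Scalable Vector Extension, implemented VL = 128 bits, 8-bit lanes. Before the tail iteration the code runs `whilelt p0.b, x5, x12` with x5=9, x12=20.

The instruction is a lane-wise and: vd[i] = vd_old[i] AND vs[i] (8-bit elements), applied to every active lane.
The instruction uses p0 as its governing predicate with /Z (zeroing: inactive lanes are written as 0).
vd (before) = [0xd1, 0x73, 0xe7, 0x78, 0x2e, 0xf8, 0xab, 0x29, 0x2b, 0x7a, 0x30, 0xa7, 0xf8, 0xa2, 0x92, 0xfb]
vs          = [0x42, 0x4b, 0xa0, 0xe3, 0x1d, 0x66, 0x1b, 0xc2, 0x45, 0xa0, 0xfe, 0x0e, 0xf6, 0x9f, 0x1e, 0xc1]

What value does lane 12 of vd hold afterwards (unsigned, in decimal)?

vd[12] = 0

register lanes = 128/8 = 16
active while 9+j < 20, i.e. j ∈ [0,11) capped at 16 ⇒ 11
vd[0] and(0xd1,0x42) -> 0x40
vd[1] and(0x73,0x4b) -> 0x43
vd[2] and(0xe7,0xa0) -> 0xa0
vd[3] and(0x78,0xe3) -> 0x60
vd[4] and(0x2e,0x1d) -> 0x0c
vd[5] and(0xf8,0x66) -> 0x60
vd[6] and(0xab,0x1b) -> 0x0b
vd[7] and(0x29,0xc2) -> 0x00
vd[8] and(0x2b,0x45) -> 0x01
vd[9] and(0x7a,0xa0) -> 0x20
vd[10] and(0x30,0xfe) -> 0x30
vd[11] tail/zero -> 0x00
vd[12] tail/zero -> 0x00
vd[13] tail/zero -> 0x00
vd[14] tail/zero -> 0x00
vd[15] tail/zero -> 0x00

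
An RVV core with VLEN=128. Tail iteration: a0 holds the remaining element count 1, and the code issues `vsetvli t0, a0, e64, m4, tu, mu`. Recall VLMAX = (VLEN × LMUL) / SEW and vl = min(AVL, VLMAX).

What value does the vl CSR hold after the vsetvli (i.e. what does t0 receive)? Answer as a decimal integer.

VLMAX = (128 × 4) / 64 = 8 lanes
AVL=1 ≤ VLMAX=8, so vl = 1

vl = 1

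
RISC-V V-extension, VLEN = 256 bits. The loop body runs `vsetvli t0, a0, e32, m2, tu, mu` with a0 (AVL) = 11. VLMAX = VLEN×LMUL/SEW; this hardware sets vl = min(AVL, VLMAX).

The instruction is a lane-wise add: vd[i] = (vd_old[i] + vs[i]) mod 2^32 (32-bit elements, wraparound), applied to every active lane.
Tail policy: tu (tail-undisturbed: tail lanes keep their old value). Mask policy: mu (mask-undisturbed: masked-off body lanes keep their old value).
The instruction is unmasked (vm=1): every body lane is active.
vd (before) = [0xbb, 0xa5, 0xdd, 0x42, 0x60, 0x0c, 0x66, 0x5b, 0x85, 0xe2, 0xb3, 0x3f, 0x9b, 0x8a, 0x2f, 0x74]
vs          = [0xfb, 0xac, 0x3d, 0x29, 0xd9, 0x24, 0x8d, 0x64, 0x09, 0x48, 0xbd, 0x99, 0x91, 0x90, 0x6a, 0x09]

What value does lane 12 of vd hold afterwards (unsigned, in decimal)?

vd[12] = 155

lanes per group: 256·2/32 = 16
AVL=11 ≤ VLMAX=16, so vl = 11
lane  0: add(0xbb,0xfb) ⇒ 0x1b6
lane  1: add(0xa5,0xac) ⇒ 0x151
lane  2: add(0xdd,0x3d) ⇒ 0x11a
lane  3: add(0x42,0x29) ⇒ 0x6b
lane  4: add(0x60,0xd9) ⇒ 0x139
lane  5: add(0x0c,0x24) ⇒ 0x30
lane  6: add(0x66,0x8d) ⇒ 0xf3
lane  7: add(0x5b,0x64) ⇒ 0xbf
lane  8: add(0x85,0x09) ⇒ 0x8e
lane  9: add(0xe2,0x48) ⇒ 0x12a
lane 10: add(0xb3,0xbd) ⇒ 0x170
lane 11: tail/keep ⇒ 0x3f
lane 12: tail/keep ⇒ 0x9b
lane 13: tail/keep ⇒ 0x8a
lane 14: tail/keep ⇒ 0x2f
lane 15: tail/keep ⇒ 0x74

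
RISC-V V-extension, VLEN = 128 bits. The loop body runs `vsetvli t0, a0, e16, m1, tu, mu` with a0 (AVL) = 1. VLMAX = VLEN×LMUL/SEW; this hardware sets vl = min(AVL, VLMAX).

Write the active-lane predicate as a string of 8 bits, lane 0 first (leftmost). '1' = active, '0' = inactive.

VLMAX = (128 × 1) / 16 = 8 lanes
vl = min(AVL, VLMAX) = min(1, 8) = 1
bits (lane 0 leftmost): 10000000

predicate = 10000000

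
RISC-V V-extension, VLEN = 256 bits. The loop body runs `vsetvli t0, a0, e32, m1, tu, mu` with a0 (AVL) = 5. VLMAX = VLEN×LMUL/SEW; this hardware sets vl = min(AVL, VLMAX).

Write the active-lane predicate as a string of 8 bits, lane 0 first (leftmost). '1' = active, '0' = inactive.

predicate = 11111000

VLMAX = (256 × 1) / 32 = 8 lanes
AVL=5 ≤ VLMAX=8, so vl = 5
bits (lane 0 leftmost): 11111000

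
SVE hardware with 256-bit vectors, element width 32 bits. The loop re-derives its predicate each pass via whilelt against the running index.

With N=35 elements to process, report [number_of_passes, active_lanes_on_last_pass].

[iterations, last_vl] = [5, 3]

register lanes = 256/32 = 8
35 elements at 8/iter → 5 passes, remainder 3 on the last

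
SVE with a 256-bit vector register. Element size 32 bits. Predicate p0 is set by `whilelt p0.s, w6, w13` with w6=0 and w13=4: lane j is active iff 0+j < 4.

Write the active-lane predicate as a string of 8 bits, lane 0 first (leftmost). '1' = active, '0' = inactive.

predicate = 11110000

lane count: 256 div 32 = 8
p0[j] = (0+j < 4); true for j=0..3 → 4 lanes set
bits (lane 0 leftmost): 11110000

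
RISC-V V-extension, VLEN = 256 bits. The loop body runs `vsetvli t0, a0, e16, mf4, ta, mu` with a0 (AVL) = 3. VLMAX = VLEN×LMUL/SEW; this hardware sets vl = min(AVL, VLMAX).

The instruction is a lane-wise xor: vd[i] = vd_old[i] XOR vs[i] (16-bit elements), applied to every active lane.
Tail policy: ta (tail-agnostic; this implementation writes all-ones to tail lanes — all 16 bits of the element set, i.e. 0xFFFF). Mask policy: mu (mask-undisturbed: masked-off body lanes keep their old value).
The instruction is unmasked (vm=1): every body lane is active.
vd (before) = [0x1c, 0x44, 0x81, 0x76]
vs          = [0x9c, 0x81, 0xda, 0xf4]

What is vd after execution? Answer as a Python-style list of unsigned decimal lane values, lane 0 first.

VLMAX = VLEN×LMUL/SEW = 256×1/4/16 = 4
vl = min(AVL, VLMAX) = min(3, 4) = 3
lane  0: xor(0x1c,0x9c) ⇒ 0x80
lane  1: xor(0x44,0x81) ⇒ 0xc5
lane  2: xor(0x81,0xda) ⇒ 0x5b
lane  3: tail/ones ⇒ 0xffff

vd = [128, 197, 91, 65535]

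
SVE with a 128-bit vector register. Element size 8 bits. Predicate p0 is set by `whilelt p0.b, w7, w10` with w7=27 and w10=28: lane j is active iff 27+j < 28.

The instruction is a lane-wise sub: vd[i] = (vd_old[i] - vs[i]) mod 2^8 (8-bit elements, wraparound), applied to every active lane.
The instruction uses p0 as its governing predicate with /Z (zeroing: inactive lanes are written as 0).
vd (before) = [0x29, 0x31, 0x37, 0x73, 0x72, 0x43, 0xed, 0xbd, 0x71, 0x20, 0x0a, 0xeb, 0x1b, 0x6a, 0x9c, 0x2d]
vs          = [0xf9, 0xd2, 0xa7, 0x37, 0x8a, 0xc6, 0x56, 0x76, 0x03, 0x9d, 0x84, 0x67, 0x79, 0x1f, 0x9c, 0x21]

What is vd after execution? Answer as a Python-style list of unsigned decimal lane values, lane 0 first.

vd = [48, 0, 0, 0, 0, 0, 0, 0, 0, 0, 0, 0, 0, 0, 0, 0]

lane count: 128 div 8 = 16
active while 27+j < 28, i.e. j ∈ [0,1) capped at 16 ⇒ 1
lane  0: sub(0x29,0xf9) ⇒ 0x30
lane  1: tail/zero ⇒ 0x00
lane  2: tail/zero ⇒ 0x00
lane  3: tail/zero ⇒ 0x00
lane  4: tail/zero ⇒ 0x00
lane  5: tail/zero ⇒ 0x00
lane  6: tail/zero ⇒ 0x00
lane  7: tail/zero ⇒ 0x00
lane  8: tail/zero ⇒ 0x00
lane  9: tail/zero ⇒ 0x00
lane 10: tail/zero ⇒ 0x00
lane 11: tail/zero ⇒ 0x00
lane 12: tail/zero ⇒ 0x00
lane 13: tail/zero ⇒ 0x00
lane 14: tail/zero ⇒ 0x00
lane 15: tail/zero ⇒ 0x00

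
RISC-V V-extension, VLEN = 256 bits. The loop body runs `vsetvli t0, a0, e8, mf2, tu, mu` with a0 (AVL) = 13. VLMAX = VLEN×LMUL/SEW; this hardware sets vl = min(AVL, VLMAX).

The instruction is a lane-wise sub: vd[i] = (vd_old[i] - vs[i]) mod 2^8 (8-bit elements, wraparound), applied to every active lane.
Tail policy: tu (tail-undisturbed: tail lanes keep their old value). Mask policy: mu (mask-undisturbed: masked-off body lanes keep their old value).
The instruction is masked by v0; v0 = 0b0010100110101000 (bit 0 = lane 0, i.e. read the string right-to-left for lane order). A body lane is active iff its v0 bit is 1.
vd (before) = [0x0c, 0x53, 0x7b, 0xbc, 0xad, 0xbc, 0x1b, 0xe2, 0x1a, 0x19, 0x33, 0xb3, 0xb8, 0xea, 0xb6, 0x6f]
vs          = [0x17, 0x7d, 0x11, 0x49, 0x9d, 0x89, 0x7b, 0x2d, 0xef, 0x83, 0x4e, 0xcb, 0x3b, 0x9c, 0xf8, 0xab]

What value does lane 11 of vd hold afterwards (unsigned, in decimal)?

vd[11] = 232

VLMAX = (256 × 1/2) / 8 = 16 lanes
AVL=13 ≤ VLMAX=16, so vl = 13
vd[0] mask-off/keep -> 0x0c
vd[1] mask-off/keep -> 0x53
vd[2] mask-off/keep -> 0x7b
vd[3] sub(0xbc,0x49) -> 0x73
vd[4] mask-off/keep -> 0xad
vd[5] sub(0xbc,0x89) -> 0x33
vd[6] mask-off/keep -> 0x1b
vd[7] sub(0xe2,0x2d) -> 0xb5
vd[8] sub(0x1a,0xef) -> 0x2b
vd[9] mask-off/keep -> 0x19
vd[10] mask-off/keep -> 0x33
vd[11] sub(0xb3,0xcb) -> 0xe8
vd[12] mask-off/keep -> 0xb8
vd[13] tail/keep -> 0xea
vd[14] tail/keep -> 0xb6
vd[15] tail/keep -> 0x6f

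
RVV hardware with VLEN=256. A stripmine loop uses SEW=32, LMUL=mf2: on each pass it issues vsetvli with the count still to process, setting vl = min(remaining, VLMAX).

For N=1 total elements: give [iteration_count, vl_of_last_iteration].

VLMAX = VLEN×LMUL/SEW = 256×1/2/32 = 4
iterations = ceil(1/4) = 1; final-pass vl = 1

[iterations, last_vl] = [1, 1]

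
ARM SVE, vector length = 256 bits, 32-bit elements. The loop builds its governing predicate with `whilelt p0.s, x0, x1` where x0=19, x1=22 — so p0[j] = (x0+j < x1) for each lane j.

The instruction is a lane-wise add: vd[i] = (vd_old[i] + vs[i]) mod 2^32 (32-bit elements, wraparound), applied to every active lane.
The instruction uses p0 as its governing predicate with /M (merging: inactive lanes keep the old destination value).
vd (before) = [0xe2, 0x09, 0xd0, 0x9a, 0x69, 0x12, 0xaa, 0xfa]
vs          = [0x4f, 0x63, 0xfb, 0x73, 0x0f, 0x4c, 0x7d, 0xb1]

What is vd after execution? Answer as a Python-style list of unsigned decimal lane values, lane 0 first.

lane count: 256 div 32 = 8
whilelt: lane j active iff 19+j < 22 → j < 3 → 3 active
  i=0: add(0xe2,0x4f) → 305
  i=1: add(0x09,0x63) → 108
  i=2: add(0xd0,0xfb) → 459
  i=3: tail/keep → 154
  i=4: tail/keep → 105
  i=5: tail/keep → 18
  i=6: tail/keep → 170
  i=7: tail/keep → 250

vd = [305, 108, 459, 154, 105, 18, 170, 250]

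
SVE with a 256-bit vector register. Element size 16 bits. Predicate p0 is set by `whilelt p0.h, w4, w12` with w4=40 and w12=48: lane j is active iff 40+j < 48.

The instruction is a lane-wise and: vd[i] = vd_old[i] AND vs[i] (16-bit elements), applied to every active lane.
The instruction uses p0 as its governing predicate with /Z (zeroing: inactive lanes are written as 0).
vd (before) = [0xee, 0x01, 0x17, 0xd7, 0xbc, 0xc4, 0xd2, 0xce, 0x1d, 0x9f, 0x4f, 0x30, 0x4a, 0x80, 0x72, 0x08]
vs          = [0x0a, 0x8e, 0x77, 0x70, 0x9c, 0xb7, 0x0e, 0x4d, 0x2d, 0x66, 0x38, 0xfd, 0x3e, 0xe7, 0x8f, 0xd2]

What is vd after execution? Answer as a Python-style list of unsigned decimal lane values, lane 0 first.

vd = [10, 0, 23, 80, 156, 132, 2, 76, 0, 0, 0, 0, 0, 0, 0, 0]

lane count: 256 div 16 = 16
whilelt: lane j active iff 40+j < 48 → j < 8 → 8 active
  i=0: and(0xee,0x0a) → 10
  i=1: and(0x01,0x8e) → 0
  i=2: and(0x17,0x77) → 23
  i=3: and(0xd7,0x70) → 80
  i=4: and(0xbc,0x9c) → 156
  i=5: and(0xc4,0xb7) → 132
  i=6: and(0xd2,0x0e) → 2
  i=7: and(0xce,0x4d) → 76
  i=8: tail/zero → 0
  i=9: tail/zero → 0
  i=10: tail/zero → 0
  i=11: tail/zero → 0
  i=12: tail/zero → 0
  i=13: tail/zero → 0
  i=14: tail/zero → 0
  i=15: tail/zero → 0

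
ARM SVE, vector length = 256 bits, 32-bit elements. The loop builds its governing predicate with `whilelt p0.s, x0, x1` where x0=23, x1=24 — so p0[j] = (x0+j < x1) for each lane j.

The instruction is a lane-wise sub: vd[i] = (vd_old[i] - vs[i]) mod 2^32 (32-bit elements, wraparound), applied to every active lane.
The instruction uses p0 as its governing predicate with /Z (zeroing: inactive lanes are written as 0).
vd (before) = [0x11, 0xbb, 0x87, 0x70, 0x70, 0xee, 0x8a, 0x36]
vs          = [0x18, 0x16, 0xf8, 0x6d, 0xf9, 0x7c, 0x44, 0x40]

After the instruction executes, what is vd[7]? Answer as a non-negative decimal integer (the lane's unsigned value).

register lanes = 256/32 = 8
active while 23+j < 24, i.e. j ∈ [0,1) capped at 8 ⇒ 1
lane  0: sub(0x11,0x18) ⇒ 0xfffffff9
lane  1: tail/zero ⇒ 0x00
lane  2: tail/zero ⇒ 0x00
lane  3: tail/zero ⇒ 0x00
lane  4: tail/zero ⇒ 0x00
lane  5: tail/zero ⇒ 0x00
lane  6: tail/zero ⇒ 0x00
lane  7: tail/zero ⇒ 0x00

vd[7] = 0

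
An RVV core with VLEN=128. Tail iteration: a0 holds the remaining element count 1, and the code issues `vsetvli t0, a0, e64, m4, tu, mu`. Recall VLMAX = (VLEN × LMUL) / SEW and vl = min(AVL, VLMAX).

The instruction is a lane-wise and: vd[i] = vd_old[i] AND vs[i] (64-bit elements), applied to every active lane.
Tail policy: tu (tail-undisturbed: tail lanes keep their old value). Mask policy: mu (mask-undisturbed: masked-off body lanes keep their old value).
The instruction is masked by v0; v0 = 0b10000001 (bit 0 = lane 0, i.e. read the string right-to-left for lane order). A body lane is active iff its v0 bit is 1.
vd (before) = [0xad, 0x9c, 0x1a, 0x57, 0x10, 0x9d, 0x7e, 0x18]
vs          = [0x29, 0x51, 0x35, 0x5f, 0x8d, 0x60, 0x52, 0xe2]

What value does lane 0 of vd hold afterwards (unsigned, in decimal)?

vd[0] = 41

lanes per group: 128·4/64 = 8
vl ← min(1, 8) = 1
lane  0: and(0xad,0x29) ⇒ 0x29
lane  1: tail/keep ⇒ 0x9c
lane  2: tail/keep ⇒ 0x1a
lane  3: tail/keep ⇒ 0x57
lane  4: tail/keep ⇒ 0x10
lane  5: tail/keep ⇒ 0x9d
lane  6: tail/keep ⇒ 0x7e
lane  7: tail/keep ⇒ 0x18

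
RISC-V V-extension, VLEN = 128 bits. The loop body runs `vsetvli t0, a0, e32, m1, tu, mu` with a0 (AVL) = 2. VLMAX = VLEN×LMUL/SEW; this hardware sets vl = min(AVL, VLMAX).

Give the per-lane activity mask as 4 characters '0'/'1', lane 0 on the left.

predicate = 1100

VLMAX = VLEN×LMUL/SEW = 128×1/32 = 4
AVL=2 ≤ VLMAX=4, so vl = 2
bits (lane 0 leftmost): 1100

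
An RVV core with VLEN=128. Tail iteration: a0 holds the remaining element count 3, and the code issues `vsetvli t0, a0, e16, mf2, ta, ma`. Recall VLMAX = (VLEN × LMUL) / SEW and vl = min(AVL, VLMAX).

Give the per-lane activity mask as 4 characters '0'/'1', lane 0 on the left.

lanes per group: 128·1/2/16 = 4
AVL=3 ≤ VLMAX=4, so vl = 3
bits (lane 0 leftmost): 1110

predicate = 1110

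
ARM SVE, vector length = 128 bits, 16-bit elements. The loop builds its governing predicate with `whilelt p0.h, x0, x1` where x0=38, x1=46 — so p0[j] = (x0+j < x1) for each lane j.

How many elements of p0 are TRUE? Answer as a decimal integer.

vl = 8

register lanes = 128/16 = 8
active while 38+j < 46, i.e. j ∈ [0,8) capped at 8 ⇒ 8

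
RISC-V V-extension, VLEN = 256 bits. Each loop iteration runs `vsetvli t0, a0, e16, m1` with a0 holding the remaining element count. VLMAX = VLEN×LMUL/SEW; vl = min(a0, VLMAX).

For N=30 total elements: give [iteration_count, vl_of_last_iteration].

VLMAX = VLEN×LMUL/SEW = 256×1/16 = 16
iterations = ceil(30/16) = 2; final-pass vl = 14

[iterations, last_vl] = [2, 14]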